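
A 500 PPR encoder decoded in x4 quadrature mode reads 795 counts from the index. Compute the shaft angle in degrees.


angle = counts * 360 / (PPR*4) = 795 * 360 / 2000 = 143.1000

143.1000 degrees


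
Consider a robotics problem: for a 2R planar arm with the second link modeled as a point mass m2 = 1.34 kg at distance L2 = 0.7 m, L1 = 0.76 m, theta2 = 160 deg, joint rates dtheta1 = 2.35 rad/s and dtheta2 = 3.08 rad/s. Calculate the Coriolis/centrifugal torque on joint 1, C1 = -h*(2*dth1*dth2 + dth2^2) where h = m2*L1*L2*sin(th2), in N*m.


h = m2*L1*L2*sin(th2) = 1.34*0.76*0.7*sin(160 deg) = 0.243819
C1 = -h*(2*2.35*3.08 + 3.08^2) = -0.243819*23.9624 = -5.8425

-5.8425 N*m


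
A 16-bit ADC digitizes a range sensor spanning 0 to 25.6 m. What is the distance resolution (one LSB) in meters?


res = range / 2^n = 25.6/2^16 = 25.6/65536 = 3.9063e-04

3.9063e-04 m


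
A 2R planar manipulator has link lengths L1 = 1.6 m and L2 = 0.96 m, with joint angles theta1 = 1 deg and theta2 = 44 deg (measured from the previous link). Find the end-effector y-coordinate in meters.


y = L1*sin(th1) + L2*sin(th1+th2) = 1.6*sin(1 deg) + 0.96*sin(45 deg) = 0.7067

0.7067 m


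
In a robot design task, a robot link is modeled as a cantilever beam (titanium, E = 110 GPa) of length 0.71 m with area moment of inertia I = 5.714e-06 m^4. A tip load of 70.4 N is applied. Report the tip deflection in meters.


delta = F*L^3/(3*E*I) = 70.4*0.71^3/(3*1.100e+11*5.714e-06)
      = 25.1969344/1885620 = 1.3363e-05

1.3363e-05 m


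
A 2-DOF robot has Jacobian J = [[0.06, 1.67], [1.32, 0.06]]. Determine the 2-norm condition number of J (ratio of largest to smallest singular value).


JJ^T eigenvalues: trace(JJ^T) = 4.5385, det(JJ^T) = det(J)^2 = 4.84352064
s_max^2 = (4.5385 + sqrt(1.22389969))/2 = 2.82240000
s_min^2 = (4.5385 - sqrt(1.22389969))/2 = 1.71610000
kappa = s_max/s_min = sqrt(2.82240000/1.71610000) = 1.2824

1.2824


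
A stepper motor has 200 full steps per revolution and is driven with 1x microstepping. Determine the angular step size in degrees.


step = 360/(200*1) = 360/200 = 1.8000

1.8000 degrees


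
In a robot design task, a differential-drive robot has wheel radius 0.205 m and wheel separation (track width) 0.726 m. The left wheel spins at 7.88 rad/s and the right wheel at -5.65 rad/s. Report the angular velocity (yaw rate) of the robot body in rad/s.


omega = r*(wR - wL)/L = 0.205*(-5.65 - (7.88))/0.726 = -3.8205

-3.8205 rad/s


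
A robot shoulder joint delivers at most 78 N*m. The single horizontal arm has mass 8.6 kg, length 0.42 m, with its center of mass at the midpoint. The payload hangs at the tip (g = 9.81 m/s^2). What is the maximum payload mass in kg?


tau_arm = m_arm*g*(L/2) = 8.6*9.81*0.42/2 = 17.7169 N*m
tau_payload = tau_max - tau_arm = 78 - 17.7169 = 60.2831
m_payload = tau_payload / (g*L) = 60.2831 / (9.81*0.42) = 14.6311

14.6311 kg


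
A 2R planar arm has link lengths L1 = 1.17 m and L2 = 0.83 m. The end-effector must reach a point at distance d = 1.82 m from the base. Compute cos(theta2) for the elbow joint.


cos(th2) = (d^2 - L1^2 - L2^2)/(2*L1*L2) = (1.82^2 - 1.17^2 - 0.83^2)/(2*1.17*0.83) = 0.6460

0.6460


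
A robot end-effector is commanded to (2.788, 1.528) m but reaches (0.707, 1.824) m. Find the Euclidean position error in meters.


dx = 0.707 - (2.788) = -2.0810, dy = 1.824 - (1.528) = 0.2960
err = sqrt(4.330561 + 0.087616) = 2.1019

2.1019 m


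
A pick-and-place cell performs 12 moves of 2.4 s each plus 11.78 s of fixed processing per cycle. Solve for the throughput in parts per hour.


T_cycle = 12*2.4 + 11.78 = 40.5800 s
rate = 3600/T = 88.7137

88.7137 parts/hour


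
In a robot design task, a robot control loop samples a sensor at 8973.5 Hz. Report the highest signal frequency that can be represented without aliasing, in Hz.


f_max = f_s/2 = 8973.5/2 = 4486.7500

4486.7500 Hz


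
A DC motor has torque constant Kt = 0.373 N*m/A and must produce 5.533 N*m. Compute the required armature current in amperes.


I = tau / Kt = 5.533/0.373 = 14.8338

14.8338 A


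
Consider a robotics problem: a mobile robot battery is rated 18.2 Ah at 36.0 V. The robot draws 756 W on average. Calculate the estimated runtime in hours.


E = 18.2*36.0 = 655.2000 Wh
t = E/P = 655.2000/756 = 0.8667

0.8667 hours


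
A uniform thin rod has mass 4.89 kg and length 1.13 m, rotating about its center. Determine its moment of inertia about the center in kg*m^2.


I = (1/12)*m*L^2 = (1/12)*4.89*1.13^2 = 0.5203

0.5203 kg*m^2


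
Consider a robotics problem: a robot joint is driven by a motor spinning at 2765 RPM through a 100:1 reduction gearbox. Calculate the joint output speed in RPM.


omega_joint = omega_motor / N = 2765 / 100 = 27.6500

27.6500 RPM


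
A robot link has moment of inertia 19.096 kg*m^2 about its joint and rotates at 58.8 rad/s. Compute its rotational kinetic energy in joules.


KE = (1/2)*I*omega^2 = 0.5*19.096*58.8^2 = 33011.6371

33011.6371 J


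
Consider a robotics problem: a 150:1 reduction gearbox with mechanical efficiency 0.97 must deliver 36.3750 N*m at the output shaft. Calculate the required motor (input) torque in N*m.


tau_in = tau_out / (N * eta) = 36.3750 / (150 * 0.97) = 0.2500

0.2500 N*m


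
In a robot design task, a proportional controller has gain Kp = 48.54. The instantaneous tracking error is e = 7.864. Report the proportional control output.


u_P = Kp * e = 48.54 * 7.864 = 381.7186

381.7186


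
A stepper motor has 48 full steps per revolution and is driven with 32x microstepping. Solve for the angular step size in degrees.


step = 360/(48*32) = 360/1536 = 0.2344

0.2344 degrees


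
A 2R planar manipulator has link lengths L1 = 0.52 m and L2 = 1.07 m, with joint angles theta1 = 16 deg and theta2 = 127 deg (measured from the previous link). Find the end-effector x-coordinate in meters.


x = L1*cos(th1) + L2*cos(th1+th2) = 0.52*cos(16 deg) + 1.07*cos(143 deg) = -0.3547

-0.3547 m


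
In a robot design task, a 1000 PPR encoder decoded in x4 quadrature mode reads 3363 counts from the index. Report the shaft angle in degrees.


angle = counts * 360 / (PPR*4) = 3363 * 360 / 4000 = 302.6700

302.6700 degrees


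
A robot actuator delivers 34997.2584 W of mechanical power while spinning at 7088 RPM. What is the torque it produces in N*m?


omega = 7088 * 2*pi/60 = 742.253624 rad/s
tau = P / omega = 34997.2584 / 742.253624 = 47.1500

47.1500 N*m


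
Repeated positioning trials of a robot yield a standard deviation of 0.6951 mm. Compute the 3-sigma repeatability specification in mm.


repeatability = 3*sigma = 3*0.6951 = 2.0853

2.0853 mm


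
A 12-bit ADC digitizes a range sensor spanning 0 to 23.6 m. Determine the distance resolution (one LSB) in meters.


res = range / 2^n = 23.6/2^12 = 23.6/4096 = 0.0058

0.0058 m


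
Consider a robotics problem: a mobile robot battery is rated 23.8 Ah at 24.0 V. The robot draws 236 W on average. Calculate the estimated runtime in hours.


E = 23.8*24.0 = 571.2000 Wh
t = E/P = 571.2000/236 = 2.4203

2.4203 hours


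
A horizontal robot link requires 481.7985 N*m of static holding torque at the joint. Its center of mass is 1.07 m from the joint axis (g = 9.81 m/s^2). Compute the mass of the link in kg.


m = tau / (g*L) = 481.7985 / (9.81 * 1.07) = 45.9000

45.9000 kg


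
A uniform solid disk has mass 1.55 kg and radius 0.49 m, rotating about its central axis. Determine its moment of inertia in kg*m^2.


I = (1/2)*m*R^2 = 0.5*1.55*0.49^2 = 0.1861

0.1861 kg*m^2


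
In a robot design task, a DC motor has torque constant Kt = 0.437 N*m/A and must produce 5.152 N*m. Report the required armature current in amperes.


I = tau / Kt = 5.152/0.437 = 11.7895

11.7895 A


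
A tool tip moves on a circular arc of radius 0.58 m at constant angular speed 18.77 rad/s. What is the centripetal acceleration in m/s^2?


a_c = omega^2 * r = 18.77^2 * 0.58 = 204.3415

204.3415 m/s^2


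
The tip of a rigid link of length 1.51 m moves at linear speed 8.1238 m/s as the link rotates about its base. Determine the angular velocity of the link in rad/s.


omega = v / L = 8.1238 / 1.51 = 5.3800

5.3800 rad/s


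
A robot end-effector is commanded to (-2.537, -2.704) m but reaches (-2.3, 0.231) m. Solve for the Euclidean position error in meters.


dx = -2.3 - (-2.537) = 0.2370, dy = 0.231 - (-2.704) = 2.9350
err = sqrt(0.056169 + 8.614225) = 2.9446

2.9446 m


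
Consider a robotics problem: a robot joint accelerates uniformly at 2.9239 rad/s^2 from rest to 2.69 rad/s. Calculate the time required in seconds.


t = delta_omega / alpha = 2.69 / 2.9239 = 0.9200

0.9200 s


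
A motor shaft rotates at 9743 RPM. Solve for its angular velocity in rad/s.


omega = 9743 * 2*pi/60 = 1020.2846

1020.2846 rad/s


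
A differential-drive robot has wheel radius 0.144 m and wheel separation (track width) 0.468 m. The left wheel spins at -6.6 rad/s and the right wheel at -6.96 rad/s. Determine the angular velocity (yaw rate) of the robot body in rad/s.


omega = r*(wR - wL)/L = 0.144*(-6.96 - (-6.6))/0.468 = -0.1108

-0.1108 rad/s


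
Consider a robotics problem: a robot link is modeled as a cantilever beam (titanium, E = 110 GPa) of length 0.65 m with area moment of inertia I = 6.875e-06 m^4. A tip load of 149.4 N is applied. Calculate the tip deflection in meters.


delta = F*L^3/(3*E*I) = 149.4*0.65^3/(3*1.100e+11*6.875e-06)
      = 41.028975/2268750 = 1.8084e-05

1.8084e-05 m


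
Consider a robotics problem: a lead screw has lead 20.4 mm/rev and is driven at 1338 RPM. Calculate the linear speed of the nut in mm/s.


v = lead * (RPM/60) = 20.4*1338/60 = 454.9200

454.9200 mm/s


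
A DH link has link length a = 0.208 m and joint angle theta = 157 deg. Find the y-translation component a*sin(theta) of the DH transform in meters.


a*sin(theta) = 0.208*sin(157 deg) = 0.0813

0.0813 m


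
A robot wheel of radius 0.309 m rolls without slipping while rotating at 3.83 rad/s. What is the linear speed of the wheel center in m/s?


v = omega * r = 3.83 * 0.309 = 1.1835

1.1835 m/s


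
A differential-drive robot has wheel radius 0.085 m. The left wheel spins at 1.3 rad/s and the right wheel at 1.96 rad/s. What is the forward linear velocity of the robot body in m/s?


v = r*(wR + wL)/2 = 0.085*(1.96 + 1.3)/2 = 0.1386

0.1386 m/s


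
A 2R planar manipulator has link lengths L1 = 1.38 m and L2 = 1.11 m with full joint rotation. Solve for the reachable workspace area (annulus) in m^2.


r_max = L1 + L2 = 2.4900, r_min = |L1 - L2| = 0.2700
A = pi*(r_max^2 - r_min^2) = pi*(6.2001 - 0.0729) = 19.2492

19.2492 m^2


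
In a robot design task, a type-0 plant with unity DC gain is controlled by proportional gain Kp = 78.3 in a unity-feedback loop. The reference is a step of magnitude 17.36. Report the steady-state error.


e_ss = R/(1 + Kp) = 17.36/(1 + 78.3) = 17.36/79.3000 = 0.2189

0.2189


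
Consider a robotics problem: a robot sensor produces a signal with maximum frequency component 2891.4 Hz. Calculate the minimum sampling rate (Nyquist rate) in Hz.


f_s,min = 2*f_max = 2*2891.4 = 5782.8000

5782.8000 Hz


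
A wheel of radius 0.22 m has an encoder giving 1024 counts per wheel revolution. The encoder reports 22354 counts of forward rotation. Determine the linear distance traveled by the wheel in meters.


revs = 22354/1024 = 21.830078
d = revs * 2*pi*r = 21.830078 * 2*pi*0.22 = 30.1757

30.1757 m


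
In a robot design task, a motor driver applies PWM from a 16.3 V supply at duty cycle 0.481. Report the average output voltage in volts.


V_avg = V_supply * D = 16.3*0.481 = 7.8403

7.8403 V


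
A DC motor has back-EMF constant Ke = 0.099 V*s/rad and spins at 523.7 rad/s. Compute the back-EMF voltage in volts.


V_emf = Ke * omega = 0.099*523.7 = 51.8463

51.8463 V


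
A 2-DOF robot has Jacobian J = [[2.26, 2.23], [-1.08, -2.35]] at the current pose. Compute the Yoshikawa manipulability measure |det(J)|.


det(J) = 2.26*-2.35 - (2.23)*(-1.08) = -2.9026
|det(J)| = 2.9026

2.9026


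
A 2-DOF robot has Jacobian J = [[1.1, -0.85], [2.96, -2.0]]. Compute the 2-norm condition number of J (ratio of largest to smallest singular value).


JJ^T eigenvalues: trace(JJ^T) = 14.6941, det(JJ^T) = det(J)^2 = 0.09985600
s_max^2 = (14.6941 + sqrt(215.51715081))/2 = 14.68730120
s_min^2 = (14.6941 - sqrt(215.51715081))/2 = 0.00679880
kappa = s_max/s_min = sqrt(14.68730120/0.00679880) = 46.4788

46.4788


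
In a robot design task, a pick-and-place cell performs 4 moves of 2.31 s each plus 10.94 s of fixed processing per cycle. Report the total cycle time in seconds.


T = 4*2.31 + 10.94 = 20.1800

20.1800 s


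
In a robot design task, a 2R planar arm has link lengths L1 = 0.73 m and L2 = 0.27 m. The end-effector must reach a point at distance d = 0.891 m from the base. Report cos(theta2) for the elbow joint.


cos(th2) = (d^2 - L1^2 - L2^2)/(2*L1*L2) = (0.891^2 - 0.73^2 - 0.27^2)/(2*0.73*0.27) = 0.4771

0.4771


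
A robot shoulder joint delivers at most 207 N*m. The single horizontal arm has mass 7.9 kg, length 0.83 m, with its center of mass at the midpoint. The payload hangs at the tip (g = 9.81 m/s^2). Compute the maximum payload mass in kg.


tau_arm = m_arm*g*(L/2) = 7.9*9.81*0.83/2 = 32.1621 N*m
tau_payload = tau_max - tau_arm = 207 - 32.1621 = 174.8379
m_payload = tau_payload / (g*L) = 174.8379 / (9.81*0.83) = 21.4728

21.4728 kg


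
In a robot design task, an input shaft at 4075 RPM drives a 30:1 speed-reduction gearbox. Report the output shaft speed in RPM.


omega_out = omega_in / N = 4075 / 30 = 135.8333

135.8333 RPM


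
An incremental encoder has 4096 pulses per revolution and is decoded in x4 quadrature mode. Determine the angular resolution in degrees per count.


resolution = 360 / (PPR * 4) = 360 / 16384 = 0.0220

0.0220 degrees


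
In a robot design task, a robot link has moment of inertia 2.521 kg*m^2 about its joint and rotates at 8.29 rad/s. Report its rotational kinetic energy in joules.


KE = (1/2)*I*omega^2 = 0.5*2.521*8.29^2 = 86.6267

86.6267 J


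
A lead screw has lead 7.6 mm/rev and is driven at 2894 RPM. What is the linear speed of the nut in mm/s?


v = lead * (RPM/60) = 7.6*2894/60 = 366.5733

366.5733 mm/s


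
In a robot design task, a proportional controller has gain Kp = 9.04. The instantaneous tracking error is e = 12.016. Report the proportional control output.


u_P = Kp * e = 9.04 * 12.016 = 108.6246

108.6246


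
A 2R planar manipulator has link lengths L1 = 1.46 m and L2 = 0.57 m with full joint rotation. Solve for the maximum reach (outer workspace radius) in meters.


r_max = L1 + L2 = 1.46 + 0.57 = 2.0300

2.0300 m


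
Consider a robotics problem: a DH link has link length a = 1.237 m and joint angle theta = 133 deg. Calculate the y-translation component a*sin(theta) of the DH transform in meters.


a*sin(theta) = 1.237*sin(133 deg) = 0.9047

0.9047 m


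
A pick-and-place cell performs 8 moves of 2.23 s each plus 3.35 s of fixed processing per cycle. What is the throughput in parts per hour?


T_cycle = 8*2.23 + 3.35 = 21.1900 s
rate = 3600/T = 169.8915

169.8915 parts/hour


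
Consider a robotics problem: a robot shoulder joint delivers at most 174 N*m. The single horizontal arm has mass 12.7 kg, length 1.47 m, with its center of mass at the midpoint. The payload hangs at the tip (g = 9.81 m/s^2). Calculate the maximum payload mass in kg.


tau_arm = m_arm*g*(L/2) = 12.7*9.81*1.47/2 = 91.5714 N*m
tau_payload = tau_max - tau_arm = 174 - 91.5714 = 82.4286
m_payload = tau_payload / (g*L) = 82.4286 / (9.81*1.47) = 5.7160

5.7160 kg


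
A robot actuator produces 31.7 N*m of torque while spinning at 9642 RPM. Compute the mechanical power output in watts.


omega = 9642 * 2*pi/60 = 1009.707879 rad/s
P = tau * omega = 31.7 * 1009.707879 = 32007.7398

32007.7398 W


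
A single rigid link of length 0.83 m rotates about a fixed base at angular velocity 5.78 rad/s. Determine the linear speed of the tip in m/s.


v = L*omega = 0.83 * 5.78 = 4.7974

4.7974 m/s


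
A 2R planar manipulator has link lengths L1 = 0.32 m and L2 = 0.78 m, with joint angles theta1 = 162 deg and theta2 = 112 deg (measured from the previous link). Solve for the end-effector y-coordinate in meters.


y = L1*sin(th1) + L2*sin(th1+th2) = 0.32*sin(162 deg) + 0.78*sin(274 deg) = -0.6792

-0.6792 m


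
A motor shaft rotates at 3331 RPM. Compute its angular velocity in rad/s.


omega = 3331 * 2*pi/60 = 348.8215

348.8215 rad/s


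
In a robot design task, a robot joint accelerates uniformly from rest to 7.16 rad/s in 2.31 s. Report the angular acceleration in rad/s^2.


alpha = delta_omega / t = 7.16 / 2.31 = 3.0996

3.0996 rad/s^2


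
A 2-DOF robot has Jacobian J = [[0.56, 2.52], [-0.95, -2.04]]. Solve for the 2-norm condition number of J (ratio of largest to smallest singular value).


JJ^T eigenvalues: trace(JJ^T) = 11.7281, det(JJ^T) = det(J)^2 = 1.56650256
s_max^2 = (11.7281 + sqrt(131.28231937))/2 = 11.59297484
s_min^2 = (11.7281 - sqrt(131.28231937))/2 = 0.13512516
kappa = s_max/s_min = sqrt(11.59297484/0.13512516) = 9.2625

9.2625


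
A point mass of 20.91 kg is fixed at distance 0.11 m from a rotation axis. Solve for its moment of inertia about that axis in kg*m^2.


I = m*r^2 = 20.91*0.11^2 = 0.2530

0.2530 kg*m^2


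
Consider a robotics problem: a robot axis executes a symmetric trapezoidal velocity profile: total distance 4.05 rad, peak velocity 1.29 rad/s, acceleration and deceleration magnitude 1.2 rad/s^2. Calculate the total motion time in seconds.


t_acc = v/a = 1.29/1.2 = 1.075000 s
d_acc = v^2/(2a) = 0.693375 rad (each ramp)
d_cruise = 4.05 - 2*0.693375 = 2.663250 rad
t_cruise = 2.663250/1.29 = 2.064535 s
t_total = 2*1.075000 + 2.064535 = 4.2145

4.2145 s


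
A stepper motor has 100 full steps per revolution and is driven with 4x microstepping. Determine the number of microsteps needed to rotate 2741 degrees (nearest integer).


step_size = 360/(100*4) = 360/400 = 0.900000 deg
n = 2741/(360/400) = 2741*400/360 = 3045.5556 -> 3046

3046 steps


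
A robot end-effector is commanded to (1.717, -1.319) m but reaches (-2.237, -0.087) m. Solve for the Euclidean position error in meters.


dx = -2.237 - (1.717) = -3.9540, dy = -0.087 - (-1.319) = 1.2320
err = sqrt(15.634116 + 1.517824) = 4.1415

4.1415 m


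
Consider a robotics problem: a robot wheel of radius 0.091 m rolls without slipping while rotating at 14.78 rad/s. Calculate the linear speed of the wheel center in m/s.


v = omega * r = 14.78 * 0.091 = 1.3450

1.3450 m/s


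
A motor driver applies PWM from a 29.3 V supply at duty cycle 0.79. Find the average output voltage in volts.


V_avg = V_supply * D = 29.3*0.79 = 23.1470

23.1470 V


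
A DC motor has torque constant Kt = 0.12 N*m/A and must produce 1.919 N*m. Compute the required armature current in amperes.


I = tau / Kt = 1.919/0.12 = 15.9917

15.9917 A


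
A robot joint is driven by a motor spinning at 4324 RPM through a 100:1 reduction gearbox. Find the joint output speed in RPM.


omega_joint = omega_motor / N = 4324 / 100 = 43.2400

43.2400 RPM


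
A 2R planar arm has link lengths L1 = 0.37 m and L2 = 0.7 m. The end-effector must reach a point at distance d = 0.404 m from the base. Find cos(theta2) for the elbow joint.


cos(th2) = (d^2 - L1^2 - L2^2)/(2*L1*L2) = (0.404^2 - 0.37^2 - 0.7^2)/(2*0.37*0.7) = -0.8951

-0.8951


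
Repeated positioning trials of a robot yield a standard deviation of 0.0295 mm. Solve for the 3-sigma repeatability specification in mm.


repeatability = 3*sigma = 3*0.0295 = 0.0885

0.0885 mm


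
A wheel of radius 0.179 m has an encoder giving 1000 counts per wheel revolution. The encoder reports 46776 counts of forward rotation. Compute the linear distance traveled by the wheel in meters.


revs = 46776/1000 = 46.776000
d = revs * 2*pi*r = 46.776000 * 2*pi*0.179 = 52.6085

52.6085 m


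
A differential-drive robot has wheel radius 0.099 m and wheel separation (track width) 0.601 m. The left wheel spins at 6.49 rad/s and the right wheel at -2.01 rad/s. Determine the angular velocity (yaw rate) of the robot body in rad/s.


omega = r*(wR - wL)/L = 0.099*(-2.01 - (6.49))/0.601 = -1.4002

-1.4002 rad/s


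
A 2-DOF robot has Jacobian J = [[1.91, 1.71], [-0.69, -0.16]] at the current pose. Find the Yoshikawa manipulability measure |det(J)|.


det(J) = 1.91*-0.16 - (1.71)*(-0.69) = 0.8743
|det(J)| = 0.8743

0.8743


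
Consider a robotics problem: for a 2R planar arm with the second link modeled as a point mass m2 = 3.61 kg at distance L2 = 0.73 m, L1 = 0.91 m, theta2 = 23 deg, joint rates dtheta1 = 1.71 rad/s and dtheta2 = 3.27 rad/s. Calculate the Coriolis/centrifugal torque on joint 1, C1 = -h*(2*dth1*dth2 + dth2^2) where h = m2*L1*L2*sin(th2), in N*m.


h = m2*L1*L2*sin(th2) = 3.61*0.91*0.73*sin(23 deg) = 0.937021
C1 = -h*(2*1.71*3.27 + 3.27^2) = -0.937021*21.8763 = -20.4986

-20.4986 N*m


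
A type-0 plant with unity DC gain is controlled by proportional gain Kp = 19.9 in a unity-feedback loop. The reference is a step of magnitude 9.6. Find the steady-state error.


e_ss = R/(1 + Kp) = 9.6/(1 + 19.9) = 9.6/20.9000 = 0.4593

0.4593


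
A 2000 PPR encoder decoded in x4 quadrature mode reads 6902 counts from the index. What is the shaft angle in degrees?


angle = counts * 360 / (PPR*4) = 6902 * 360 / 8000 = 310.5900

310.5900 degrees


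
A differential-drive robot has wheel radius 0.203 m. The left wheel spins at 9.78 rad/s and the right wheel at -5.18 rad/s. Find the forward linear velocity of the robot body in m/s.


v = r*(wR + wL)/2 = 0.203*(-5.18 + 9.78)/2 = 0.4669

0.4669 m/s


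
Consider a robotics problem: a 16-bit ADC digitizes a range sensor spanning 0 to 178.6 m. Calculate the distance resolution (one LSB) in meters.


res = range / 2^n = 178.6/2^16 = 178.6/65536 = 0.0027

0.0027 m


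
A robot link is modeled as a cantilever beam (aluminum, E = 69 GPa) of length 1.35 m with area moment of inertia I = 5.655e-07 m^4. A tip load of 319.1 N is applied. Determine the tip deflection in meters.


delta = F*L^3/(3*E*I) = 319.1*1.35^3/(3*6.900e+10*5.655e-07)
      = 785.1056625/117058.5 = 0.0067

0.0067 m


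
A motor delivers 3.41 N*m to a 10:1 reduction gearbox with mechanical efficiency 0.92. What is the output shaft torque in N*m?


tau_out = tau_in * N * eta = 3.41 * 10 * 0.92 = 31.3720

31.3720 N*m


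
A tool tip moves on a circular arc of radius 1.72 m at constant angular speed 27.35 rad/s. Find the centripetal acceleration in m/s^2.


a_c = omega^2 * r = 27.35^2 * 1.72 = 1286.5987

1286.5987 m/s^2


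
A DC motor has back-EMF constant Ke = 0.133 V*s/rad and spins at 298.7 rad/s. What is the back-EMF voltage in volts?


V_emf = Ke * omega = 0.133*298.7 = 39.7271

39.7271 V


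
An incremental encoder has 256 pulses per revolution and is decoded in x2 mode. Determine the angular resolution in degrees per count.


resolution = 360 / (PPR * 2) = 360 / 512 = 0.7031

0.7031 degrees


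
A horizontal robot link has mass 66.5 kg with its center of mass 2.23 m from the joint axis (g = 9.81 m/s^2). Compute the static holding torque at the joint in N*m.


tau = m*g*L = 66.5 * 9.81 * 2.23 = 1454.7740

1454.7740 N*m


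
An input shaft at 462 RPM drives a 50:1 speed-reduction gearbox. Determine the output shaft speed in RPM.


omega_out = omega_in / N = 462 / 50 = 9.2400

9.2400 RPM


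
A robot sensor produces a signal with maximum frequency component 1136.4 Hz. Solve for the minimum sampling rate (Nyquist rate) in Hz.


f_s,min = 2*f_max = 2*1136.4 = 2272.8000

2272.8000 Hz


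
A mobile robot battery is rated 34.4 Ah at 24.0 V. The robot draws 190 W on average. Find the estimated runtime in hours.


E = 34.4*24.0 = 825.6000 Wh
t = E/P = 825.6000/190 = 4.3453

4.3453 hours


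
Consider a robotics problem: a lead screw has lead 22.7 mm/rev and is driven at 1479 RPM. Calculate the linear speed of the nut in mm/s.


v = lead * (RPM/60) = 22.7*1479/60 = 559.5550

559.5550 mm/s


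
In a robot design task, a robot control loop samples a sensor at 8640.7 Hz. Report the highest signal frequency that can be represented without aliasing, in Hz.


f_max = f_s/2 = 8640.7/2 = 4320.3500

4320.3500 Hz


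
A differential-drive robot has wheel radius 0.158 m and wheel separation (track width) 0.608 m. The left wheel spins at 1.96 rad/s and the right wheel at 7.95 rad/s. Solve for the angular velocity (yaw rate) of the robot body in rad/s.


omega = r*(wR - wL)/L = 0.158*(7.95 - (1.96))/0.608 = 1.5566

1.5566 rad/s


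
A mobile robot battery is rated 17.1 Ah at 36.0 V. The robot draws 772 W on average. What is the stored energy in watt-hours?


E = capacity * V = 17.1*36.0 = 615.6000

615.6000 Wh


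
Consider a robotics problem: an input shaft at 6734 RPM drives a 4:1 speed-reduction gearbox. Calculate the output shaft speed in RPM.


omega_out = omega_in / N = 6734 / 4 = 1683.5000

1683.5000 RPM


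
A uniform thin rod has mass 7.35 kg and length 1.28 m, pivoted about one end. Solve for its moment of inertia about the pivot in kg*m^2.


I = (1/3)*m*L^2 = (1/3)*7.35*1.28^2 = 4.0141

4.0141 kg*m^2


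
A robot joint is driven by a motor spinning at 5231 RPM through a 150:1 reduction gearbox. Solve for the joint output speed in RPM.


omega_joint = omega_motor / N = 5231 / 150 = 34.8733

34.8733 RPM


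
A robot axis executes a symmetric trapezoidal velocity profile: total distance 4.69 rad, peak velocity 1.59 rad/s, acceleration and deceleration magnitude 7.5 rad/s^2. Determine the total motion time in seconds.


t_acc = v/a = 1.59/7.5 = 0.212000 s
d_acc = v^2/(2a) = 0.168540 rad (each ramp)
d_cruise = 4.69 - 2*0.168540 = 4.352920 rad
t_cruise = 4.352920/1.59 = 2.737686 s
t_total = 2*0.212000 + 2.737686 = 3.1617

3.1617 s


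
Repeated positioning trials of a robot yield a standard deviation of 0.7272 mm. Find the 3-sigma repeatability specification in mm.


repeatability = 3*sigma = 3*0.7272 = 2.1816

2.1816 mm


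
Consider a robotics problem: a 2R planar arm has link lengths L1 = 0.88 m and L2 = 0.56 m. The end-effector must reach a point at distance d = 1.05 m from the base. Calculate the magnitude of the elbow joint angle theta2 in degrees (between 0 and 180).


cos(th2) = (d^2 - L1^2 - L2^2)/(2*L1*L2) = (1.05^2 - 0.88^2 - 0.56^2)/(2*0.88*0.56) = 0.01471185
th2 = acos(0.01471185) = 89.1570 deg

89.1570 degrees


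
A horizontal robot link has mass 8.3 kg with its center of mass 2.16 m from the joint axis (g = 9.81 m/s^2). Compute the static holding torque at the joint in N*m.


tau = m*g*L = 8.3 * 9.81 * 2.16 = 175.8737

175.8737 N*m


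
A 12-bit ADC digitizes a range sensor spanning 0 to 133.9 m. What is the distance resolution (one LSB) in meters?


res = range / 2^n = 133.9/2^12 = 133.9/4096 = 0.0327

0.0327 m


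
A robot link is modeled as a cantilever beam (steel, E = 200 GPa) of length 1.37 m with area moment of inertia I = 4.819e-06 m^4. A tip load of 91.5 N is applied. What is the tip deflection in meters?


delta = F*L^3/(3*E*I) = 91.5*1.37^3/(3*2.000e+11*4.819e-06)
      = 235.2787995/2891400 = 8.1372e-05

8.1372e-05 m


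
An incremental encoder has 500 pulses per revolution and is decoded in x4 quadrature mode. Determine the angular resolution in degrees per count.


resolution = 360 / (PPR * 4) = 360 / 2000 = 0.1800

0.1800 degrees


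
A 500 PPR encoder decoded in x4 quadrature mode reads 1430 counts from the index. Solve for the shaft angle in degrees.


angle = counts * 360 / (PPR*4) = 1430 * 360 / 2000 = 257.4000

257.4000 degrees


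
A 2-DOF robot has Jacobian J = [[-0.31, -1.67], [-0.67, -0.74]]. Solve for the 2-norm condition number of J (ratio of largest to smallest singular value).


JJ^T eigenvalues: trace(JJ^T) = 3.8815, det(JJ^T) = det(J)^2 = 0.79121025
s_max^2 = (3.8815 + sqrt(11.90120125))/2 = 3.66565589
s_min^2 = (3.8815 - sqrt(11.90120125))/2 = 0.21584411
kappa = s_max/s_min = sqrt(3.66565589/0.21584411) = 4.1210

4.1210


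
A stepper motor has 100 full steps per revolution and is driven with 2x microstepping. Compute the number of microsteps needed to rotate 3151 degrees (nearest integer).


step_size = 360/(100*2) = 360/200 = 1.800000 deg
n = 3151/(360/200) = 3151*200/360 = 1750.5556 -> 1751

1751 steps


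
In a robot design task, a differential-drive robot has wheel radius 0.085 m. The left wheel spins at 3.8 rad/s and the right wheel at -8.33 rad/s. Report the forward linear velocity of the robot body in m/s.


v = r*(wR + wL)/2 = 0.085*(-8.33 + 3.8)/2 = -0.1925

-0.1925 m/s


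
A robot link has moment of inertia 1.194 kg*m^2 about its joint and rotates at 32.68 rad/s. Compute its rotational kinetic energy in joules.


KE = (1/2)*I*omega^2 = 0.5*1.194*32.68^2 = 637.5855

637.5855 J


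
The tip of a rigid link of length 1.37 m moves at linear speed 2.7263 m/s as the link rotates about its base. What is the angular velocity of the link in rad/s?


omega = v / L = 2.7263 / 1.37 = 1.9900

1.9900 rad/s


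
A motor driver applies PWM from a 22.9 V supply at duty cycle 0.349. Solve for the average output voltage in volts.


V_avg = V_supply * D = 22.9*0.349 = 7.9921

7.9921 V


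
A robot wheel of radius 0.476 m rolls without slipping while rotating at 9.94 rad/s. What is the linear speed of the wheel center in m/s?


v = omega * r = 9.94 * 0.476 = 4.7314

4.7314 m/s


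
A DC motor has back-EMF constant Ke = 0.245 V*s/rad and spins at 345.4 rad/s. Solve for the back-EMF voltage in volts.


V_emf = Ke * omega = 0.245*345.4 = 84.6230

84.6230 V


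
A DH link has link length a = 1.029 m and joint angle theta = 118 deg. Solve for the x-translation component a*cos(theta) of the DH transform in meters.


a*cos(theta) = 1.029*cos(118 deg) = -0.4831

-0.4831 m


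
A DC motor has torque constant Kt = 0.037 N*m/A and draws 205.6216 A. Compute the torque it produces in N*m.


tau = Kt * I = 0.037*205.6216 = 7.6080

7.6080 N*m


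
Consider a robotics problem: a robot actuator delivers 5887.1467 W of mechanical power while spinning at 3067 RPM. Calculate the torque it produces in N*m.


omega = 3067 * 2*pi/60 = 321.175489 rad/s
tau = P / omega = 5887.1467 / 321.175489 = 18.3300

18.3300 N*m


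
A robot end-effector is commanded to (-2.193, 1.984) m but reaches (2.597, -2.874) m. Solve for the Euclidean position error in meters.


dx = 2.597 - (-2.193) = 4.7900, dy = -2.874 - (1.984) = -4.8580
err = sqrt(22.944100 + 23.600164) = 6.8223

6.8223 m


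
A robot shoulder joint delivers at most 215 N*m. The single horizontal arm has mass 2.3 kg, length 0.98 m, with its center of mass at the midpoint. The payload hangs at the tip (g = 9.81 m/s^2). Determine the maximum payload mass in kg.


tau_arm = m_arm*g*(L/2) = 2.3*9.81*0.98/2 = 11.0559 N*m
tau_payload = tau_max - tau_arm = 215 - 11.0559 = 203.9441
m_payload = tau_payload / (g*L) = 203.9441 / (9.81*0.98) = 21.2137

21.2137 kg


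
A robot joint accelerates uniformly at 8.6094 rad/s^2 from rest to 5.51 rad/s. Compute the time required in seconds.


t = delta_omega / alpha = 5.51 / 8.6094 = 0.6400

0.6400 s


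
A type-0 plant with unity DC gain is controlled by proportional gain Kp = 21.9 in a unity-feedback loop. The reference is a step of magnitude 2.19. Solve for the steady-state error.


e_ss = R/(1 + Kp) = 2.19/(1 + 21.9) = 2.19/22.9000 = 0.0956

0.0956


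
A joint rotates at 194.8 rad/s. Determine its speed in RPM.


RPM = 194.8 * 60/(2*pi) = 1860.2030

1860.2030 RPM


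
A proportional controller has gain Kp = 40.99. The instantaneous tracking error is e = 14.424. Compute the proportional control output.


u_P = Kp * e = 40.99 * 14.424 = 591.2398

591.2398


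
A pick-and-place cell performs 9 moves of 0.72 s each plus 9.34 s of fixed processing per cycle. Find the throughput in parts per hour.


T_cycle = 9*0.72 + 9.34 = 15.8200 s
rate = 3600/T = 227.5601

227.5601 parts/hour


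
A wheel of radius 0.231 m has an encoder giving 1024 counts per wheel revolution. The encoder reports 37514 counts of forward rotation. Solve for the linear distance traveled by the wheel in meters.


revs = 37514/1024 = 36.634766
d = revs * 2*pi*r = 36.634766 * 2*pi*0.231 = 53.1723

53.1723 m


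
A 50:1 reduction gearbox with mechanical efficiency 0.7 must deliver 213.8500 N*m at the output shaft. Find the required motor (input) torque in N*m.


tau_in = tau_out / (N * eta) = 213.8500 / (50 * 0.7) = 6.1100

6.1100 N*m


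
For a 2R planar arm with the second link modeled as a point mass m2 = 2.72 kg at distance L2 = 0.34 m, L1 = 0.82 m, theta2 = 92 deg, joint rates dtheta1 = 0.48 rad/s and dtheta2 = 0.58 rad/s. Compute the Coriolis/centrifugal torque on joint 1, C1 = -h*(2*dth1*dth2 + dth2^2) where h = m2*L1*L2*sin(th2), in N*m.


h = m2*L1*L2*sin(th2) = 2.72*0.82*0.34*sin(92 deg) = 0.757874
C1 = -h*(2*0.48*0.58 + 0.58^2) = -0.757874*0.8932 = -0.6769

-0.6769 N*m


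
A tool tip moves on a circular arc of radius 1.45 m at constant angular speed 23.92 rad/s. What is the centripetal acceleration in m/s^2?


a_c = omega^2 * r = 23.92^2 * 1.45 = 829.6413

829.6413 m/s^2


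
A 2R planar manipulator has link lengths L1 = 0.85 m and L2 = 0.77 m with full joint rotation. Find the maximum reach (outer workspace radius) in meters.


r_max = L1 + L2 = 0.85 + 0.77 = 1.6200

1.6200 m


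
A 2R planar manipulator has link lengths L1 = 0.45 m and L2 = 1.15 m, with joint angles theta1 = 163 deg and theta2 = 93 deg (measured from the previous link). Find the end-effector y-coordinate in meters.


y = L1*sin(th1) + L2*sin(th1+th2) = 0.45*sin(163 deg) + 1.15*sin(256 deg) = -0.9843

-0.9843 m


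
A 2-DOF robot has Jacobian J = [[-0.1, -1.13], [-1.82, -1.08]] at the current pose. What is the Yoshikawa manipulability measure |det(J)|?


det(J) = -0.1*-1.08 - (-1.13)*(-1.82) = -1.9486
|det(J)| = 1.9486

1.9486


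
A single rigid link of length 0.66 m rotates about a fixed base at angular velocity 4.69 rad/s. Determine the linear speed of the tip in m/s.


v = L*omega = 0.66 * 4.69 = 3.0954

3.0954 m/s


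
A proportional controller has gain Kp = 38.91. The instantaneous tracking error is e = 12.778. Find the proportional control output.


u_P = Kp * e = 38.91 * 12.778 = 497.1920

497.1920


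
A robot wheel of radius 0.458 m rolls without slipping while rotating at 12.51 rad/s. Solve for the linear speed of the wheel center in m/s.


v = omega * r = 12.51 * 0.458 = 5.7296

5.7296 m/s


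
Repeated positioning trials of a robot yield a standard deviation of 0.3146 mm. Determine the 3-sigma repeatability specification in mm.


repeatability = 3*sigma = 3*0.3146 = 0.9438

0.9438 mm


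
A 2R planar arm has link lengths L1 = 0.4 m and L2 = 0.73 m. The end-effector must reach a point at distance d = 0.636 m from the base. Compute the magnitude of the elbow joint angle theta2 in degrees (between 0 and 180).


cos(th2) = (d^2 - L1^2 - L2^2)/(2*L1*L2) = (0.636^2 - 0.4^2 - 0.73^2)/(2*0.4*0.73) = -0.49384247
th2 = acos(-0.49384247) = 119.5935 deg

119.5935 degrees


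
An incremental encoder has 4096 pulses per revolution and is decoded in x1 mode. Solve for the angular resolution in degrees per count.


resolution = 360 / (PPR * 1) = 360 / 4096 = 0.0879

0.0879 degrees


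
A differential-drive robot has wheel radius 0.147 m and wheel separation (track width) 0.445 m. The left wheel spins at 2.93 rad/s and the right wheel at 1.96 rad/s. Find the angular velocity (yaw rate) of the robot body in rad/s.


omega = r*(wR - wL)/L = 0.147*(1.96 - (2.93))/0.445 = -0.3204

-0.3204 rad/s


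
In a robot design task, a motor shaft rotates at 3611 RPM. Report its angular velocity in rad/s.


omega = 3611 * 2*pi/60 = 378.1430

378.1430 rad/s


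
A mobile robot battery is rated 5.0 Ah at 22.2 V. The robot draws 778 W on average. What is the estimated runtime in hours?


E = 5.0*22.2 = 111.0000 Wh
t = E/P = 111.0000/778 = 0.1427

0.1427 hours


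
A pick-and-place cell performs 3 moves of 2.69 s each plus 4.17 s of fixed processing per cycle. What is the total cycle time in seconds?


T = 3*2.69 + 4.17 = 12.2400

12.2400 s


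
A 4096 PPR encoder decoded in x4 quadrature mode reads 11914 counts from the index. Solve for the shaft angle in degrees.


angle = counts * 360 / (PPR*4) = 11914 * 360 / 16384 = 261.7822

261.7822 degrees


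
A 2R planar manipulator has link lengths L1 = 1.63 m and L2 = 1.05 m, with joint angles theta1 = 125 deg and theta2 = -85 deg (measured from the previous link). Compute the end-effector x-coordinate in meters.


x = L1*cos(th1) + L2*cos(th1+th2) = 1.63*cos(125 deg) + 1.05*cos(40 deg) = -0.1306

-0.1306 m


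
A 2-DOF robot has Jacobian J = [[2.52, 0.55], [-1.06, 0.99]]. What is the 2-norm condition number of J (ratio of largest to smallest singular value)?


JJ^T eigenvalues: trace(JJ^T) = 8.7566, det(JJ^T) = det(J)^2 = 9.47285284
s_max^2 = (8.7566 + sqrt(38.78663220))/2 = 7.49224574
s_min^2 = (8.7566 - sqrt(38.78663220))/2 = 1.26435426
kappa = s_max/s_min = sqrt(7.49224574/1.26435426) = 2.4343

2.4343


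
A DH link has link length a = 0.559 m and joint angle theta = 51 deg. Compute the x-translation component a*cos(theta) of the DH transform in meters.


a*cos(theta) = 0.559*cos(51 deg) = 0.3518

0.3518 m


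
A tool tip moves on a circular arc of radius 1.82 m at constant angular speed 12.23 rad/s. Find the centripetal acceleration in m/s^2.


a_c = omega^2 * r = 12.23^2 * 1.82 = 272.2227

272.2227 m/s^2


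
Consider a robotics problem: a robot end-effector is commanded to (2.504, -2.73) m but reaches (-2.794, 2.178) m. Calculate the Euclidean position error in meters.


dx = -2.794 - (2.504) = -5.2980, dy = 2.178 - (-2.73) = 4.9080
err = sqrt(28.068804 + 24.088464) = 7.2220

7.2220 m


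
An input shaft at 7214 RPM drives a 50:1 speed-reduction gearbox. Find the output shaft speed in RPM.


omega_out = omega_in / N = 7214 / 50 = 144.2800

144.2800 RPM


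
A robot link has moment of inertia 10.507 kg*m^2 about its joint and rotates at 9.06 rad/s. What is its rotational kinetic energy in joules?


KE = (1/2)*I*omega^2 = 0.5*10.507*9.06^2 = 431.2262

431.2262 J


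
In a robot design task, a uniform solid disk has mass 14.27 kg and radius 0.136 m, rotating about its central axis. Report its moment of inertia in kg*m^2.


I = (1/2)*m*R^2 = 0.5*14.27*0.136^2 = 0.1320

0.1320 kg*m^2


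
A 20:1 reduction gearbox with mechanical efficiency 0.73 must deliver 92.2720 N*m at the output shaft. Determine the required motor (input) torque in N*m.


tau_in = tau_out / (N * eta) = 92.2720 / (20 * 0.73) = 6.3200

6.3200 N*m


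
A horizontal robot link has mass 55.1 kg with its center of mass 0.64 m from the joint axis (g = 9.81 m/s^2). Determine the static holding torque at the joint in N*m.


tau = m*g*L = 55.1 * 9.81 * 0.64 = 345.9398

345.9398 N*m


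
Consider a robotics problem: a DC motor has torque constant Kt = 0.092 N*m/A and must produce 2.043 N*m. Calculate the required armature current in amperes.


I = tau / Kt = 2.043/0.092 = 22.2065

22.2065 A


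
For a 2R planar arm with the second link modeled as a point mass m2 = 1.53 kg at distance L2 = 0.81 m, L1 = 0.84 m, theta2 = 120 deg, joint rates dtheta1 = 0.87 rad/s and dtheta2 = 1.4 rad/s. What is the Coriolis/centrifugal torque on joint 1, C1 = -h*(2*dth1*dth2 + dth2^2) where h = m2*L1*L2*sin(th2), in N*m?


h = m2*L1*L2*sin(th2) = 1.53*0.84*0.81*sin(120 deg) = 0.901543
C1 = -h*(2*0.87*1.4 + 1.4^2) = -0.901543*4.3960 = -3.9632

-3.9632 N*m
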